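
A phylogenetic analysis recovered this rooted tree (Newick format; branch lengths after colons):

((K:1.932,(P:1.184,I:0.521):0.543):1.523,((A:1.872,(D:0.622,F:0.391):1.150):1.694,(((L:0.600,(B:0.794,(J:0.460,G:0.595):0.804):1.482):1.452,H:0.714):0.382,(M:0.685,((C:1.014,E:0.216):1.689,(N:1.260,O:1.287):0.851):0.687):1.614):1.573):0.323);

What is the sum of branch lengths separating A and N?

The path runs A → … → MRCA → … → N; the MRCA is the node subtending ((A,(D,F)),(((L,(B,(J,G))),H),(M,((C,E),(N,O))))).
Branch lengths along that path: 1.872 + 1.694 + 1.573 + 1.614 + 0.687 + 0.851 + 1.260 = 9.551.

9.551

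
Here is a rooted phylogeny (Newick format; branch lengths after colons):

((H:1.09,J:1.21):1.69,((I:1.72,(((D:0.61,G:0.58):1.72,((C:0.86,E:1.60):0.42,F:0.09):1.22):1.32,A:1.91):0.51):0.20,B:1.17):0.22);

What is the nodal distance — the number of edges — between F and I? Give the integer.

5

The MRCA of F and I is the node subtending (I,(((D,G),((C,E),F)),A)).
From F up to that node: 4 branches. From I up to the same node: 1 branch. Total: 4 + 1 = 5.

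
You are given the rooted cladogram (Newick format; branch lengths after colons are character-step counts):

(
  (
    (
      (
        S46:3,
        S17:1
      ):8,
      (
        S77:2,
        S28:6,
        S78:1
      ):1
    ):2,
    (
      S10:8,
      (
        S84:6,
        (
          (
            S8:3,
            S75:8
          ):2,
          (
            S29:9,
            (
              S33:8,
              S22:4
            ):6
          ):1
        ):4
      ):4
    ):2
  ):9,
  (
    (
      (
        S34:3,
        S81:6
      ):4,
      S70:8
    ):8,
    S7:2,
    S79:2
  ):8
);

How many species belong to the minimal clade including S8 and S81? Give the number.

17

The MRCA of S8 and S81 is the root, so the clade is the entire tree.
That clade contains 17 terminal taxa: S10, S17, S22, S28, S29, S33, S34, S46, S7, S70, S75, S77, S78, S79, S8, S81, S84.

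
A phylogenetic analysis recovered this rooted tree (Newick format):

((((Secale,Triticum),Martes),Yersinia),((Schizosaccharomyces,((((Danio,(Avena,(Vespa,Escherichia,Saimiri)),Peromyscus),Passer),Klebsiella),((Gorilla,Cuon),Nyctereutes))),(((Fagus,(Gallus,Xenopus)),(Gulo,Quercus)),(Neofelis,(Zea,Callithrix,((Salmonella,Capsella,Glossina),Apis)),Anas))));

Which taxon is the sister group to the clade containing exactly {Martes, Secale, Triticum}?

The clade containing exactly {Martes, Secale, Triticum} attaches to the tree at the node subtending (((Secale,Triticum),Martes),Yersinia).
The other lineage descending from that same node — the sister group — is the single tip Yersinia.

Yersinia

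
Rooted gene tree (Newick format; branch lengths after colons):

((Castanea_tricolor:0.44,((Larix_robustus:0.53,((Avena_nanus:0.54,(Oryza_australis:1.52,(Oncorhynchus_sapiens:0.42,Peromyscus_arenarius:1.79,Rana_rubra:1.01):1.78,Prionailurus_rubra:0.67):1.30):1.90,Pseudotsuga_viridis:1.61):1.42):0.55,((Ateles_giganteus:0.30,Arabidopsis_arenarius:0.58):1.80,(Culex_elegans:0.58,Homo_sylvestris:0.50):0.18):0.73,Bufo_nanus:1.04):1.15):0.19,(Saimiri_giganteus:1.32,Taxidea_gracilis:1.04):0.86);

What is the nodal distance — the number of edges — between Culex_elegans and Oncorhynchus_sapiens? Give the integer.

The MRCA of Culex_elegans and Oncorhynchus_sapiens is the node subtending ((Larix_robustus,((Avena_nanus,(Oryza_australis,(Oncorhynchus_sapiens,Peromyscus_arenarius,Rana_rubra),Prionailurus_rubra)),Pseudotsuga_viridis)),((Ateles_giganteus,Arabidopsis_arenarius),(Culex_elegans,Homo_sylvestris)),Bufo_nanus).
From Culex_elegans up to that node: 3 branches. From Oncorhynchus_sapiens up to the same node: 6 branches. Total: 3 + 6 = 9.

9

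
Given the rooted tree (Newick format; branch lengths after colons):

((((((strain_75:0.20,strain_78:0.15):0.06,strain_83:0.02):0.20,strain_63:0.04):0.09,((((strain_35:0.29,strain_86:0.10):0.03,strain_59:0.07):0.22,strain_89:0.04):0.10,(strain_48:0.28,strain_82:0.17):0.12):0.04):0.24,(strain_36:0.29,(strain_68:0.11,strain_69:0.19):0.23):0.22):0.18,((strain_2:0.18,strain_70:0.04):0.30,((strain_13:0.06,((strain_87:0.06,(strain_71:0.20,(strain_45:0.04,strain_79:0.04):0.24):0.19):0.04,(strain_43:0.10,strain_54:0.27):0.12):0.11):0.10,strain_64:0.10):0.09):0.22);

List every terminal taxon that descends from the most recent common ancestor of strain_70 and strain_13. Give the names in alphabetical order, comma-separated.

Tracing strain_70: it sits inside (strain_2,strain_70).
Tracing strain_13: it sits inside (strain_13,((strain_87,(strain_71,(strain_45,strain_79))),(strain_43,strain_54))).
The smallest clade enclosing both is ((strain_2,strain_70),((strain_13,((strain_87,(strain_71,(strain_45,strain_79))),(strain_43,strain_54))),strain_64)); the answer is its 10 terminal taxa in alphabetical order.

strain_13, strain_2, strain_43, strain_45, strain_54, strain_64, strain_70, strain_71, strain_79, strain_87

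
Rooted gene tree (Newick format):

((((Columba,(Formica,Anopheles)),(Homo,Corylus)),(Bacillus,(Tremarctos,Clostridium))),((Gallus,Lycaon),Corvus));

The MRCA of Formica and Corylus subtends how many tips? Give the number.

5

The MRCA of Formica and Corylus is the node subtending ((Columba,(Formica,Anopheles)),(Homo,Corylus)).
That clade contains 5 terminal taxa: Anopheles, Columba, Corylus, Formica, Homo.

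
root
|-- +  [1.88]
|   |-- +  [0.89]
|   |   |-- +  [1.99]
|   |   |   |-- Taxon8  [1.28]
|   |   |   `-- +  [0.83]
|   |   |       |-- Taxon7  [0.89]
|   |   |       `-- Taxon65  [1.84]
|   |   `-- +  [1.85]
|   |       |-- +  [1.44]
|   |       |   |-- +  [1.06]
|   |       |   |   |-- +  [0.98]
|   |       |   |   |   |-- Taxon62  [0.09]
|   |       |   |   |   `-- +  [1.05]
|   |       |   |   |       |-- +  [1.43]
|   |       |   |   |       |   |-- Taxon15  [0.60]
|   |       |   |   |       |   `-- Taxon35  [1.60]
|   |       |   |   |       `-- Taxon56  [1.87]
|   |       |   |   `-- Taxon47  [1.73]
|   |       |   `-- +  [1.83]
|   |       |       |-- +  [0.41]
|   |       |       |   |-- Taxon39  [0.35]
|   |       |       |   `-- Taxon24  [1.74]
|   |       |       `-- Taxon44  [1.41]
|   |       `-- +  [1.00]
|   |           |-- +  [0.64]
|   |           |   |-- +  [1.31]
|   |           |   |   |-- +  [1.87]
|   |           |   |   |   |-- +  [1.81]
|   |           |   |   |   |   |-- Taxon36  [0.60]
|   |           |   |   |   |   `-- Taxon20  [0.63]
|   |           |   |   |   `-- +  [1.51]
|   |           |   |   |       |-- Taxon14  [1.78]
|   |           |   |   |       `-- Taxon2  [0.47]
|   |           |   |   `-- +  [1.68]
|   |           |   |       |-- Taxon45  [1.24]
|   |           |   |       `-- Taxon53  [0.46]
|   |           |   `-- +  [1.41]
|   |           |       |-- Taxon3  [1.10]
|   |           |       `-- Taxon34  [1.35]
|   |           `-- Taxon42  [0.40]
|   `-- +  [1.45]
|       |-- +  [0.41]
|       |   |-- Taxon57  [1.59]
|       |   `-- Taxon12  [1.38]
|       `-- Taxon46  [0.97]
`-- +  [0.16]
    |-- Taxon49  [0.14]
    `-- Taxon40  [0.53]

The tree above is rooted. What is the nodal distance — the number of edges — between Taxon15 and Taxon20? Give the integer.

The MRCA of Taxon15 and Taxon20 is the node subtending ((((Taxon62,((Taxon15,Taxon35),Taxon56)),Taxon47),((Taxon39,Taxon24),Taxon44)),(((((Taxon36,Taxon20),(Taxon14,Taxon2)),(Taxon45,Taxon53)),(Taxon3,Taxon34)),Taxon42)).
From Taxon15 up to that node: 6 branches. From Taxon20 up to the same node: 6 branches. Total: 6 + 6 = 12.

12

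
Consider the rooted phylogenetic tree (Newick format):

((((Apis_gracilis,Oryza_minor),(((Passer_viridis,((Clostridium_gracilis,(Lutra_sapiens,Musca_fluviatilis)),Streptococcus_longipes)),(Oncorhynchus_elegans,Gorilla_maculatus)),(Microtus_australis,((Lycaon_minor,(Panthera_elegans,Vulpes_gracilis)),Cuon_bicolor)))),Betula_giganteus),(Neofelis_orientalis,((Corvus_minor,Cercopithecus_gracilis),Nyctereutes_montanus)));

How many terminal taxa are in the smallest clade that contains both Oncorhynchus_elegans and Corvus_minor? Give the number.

The MRCA of Oncorhynchus_elegans and Corvus_minor is the root, so the clade is the entire tree.
That clade contains 19 terminal taxa: Apis_gracilis, Betula_giganteus, Cercopithecus_gracilis, Clostridium_gracilis, Corvus_minor, Cuon_bicolor, Gorilla_maculatus, Lutra_sapiens, Lycaon_minor, Microtus_australis, Musca_fluviatilis, Neofelis_orientalis, Nyctereutes_montanus, Oncorhynchus_elegans, Oryza_minor, Panthera_elegans, Passer_viridis, Streptococcus_longipes, Vulpes_gracilis.

19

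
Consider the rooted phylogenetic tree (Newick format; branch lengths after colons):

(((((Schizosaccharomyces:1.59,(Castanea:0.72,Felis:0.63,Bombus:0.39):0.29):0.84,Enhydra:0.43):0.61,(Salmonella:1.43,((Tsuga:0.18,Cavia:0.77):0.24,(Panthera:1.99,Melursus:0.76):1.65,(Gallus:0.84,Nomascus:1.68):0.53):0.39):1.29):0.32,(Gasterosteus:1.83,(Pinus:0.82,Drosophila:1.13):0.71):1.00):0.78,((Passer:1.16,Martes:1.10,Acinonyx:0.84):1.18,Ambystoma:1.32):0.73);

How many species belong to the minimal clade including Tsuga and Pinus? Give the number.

15

The MRCA of Tsuga and Pinus is the node subtending ((((Schizosaccharomyces,(Castanea,Felis,Bombus)),Enhydra),(Salmonella,((Tsuga,Cavia),(Panthera,Melursus),(Gallus,Nomascus)))),(Gasterosteus,(Pinus,Drosophila))).
That clade contains 15 terminal taxa: Bombus, Castanea, Cavia, Drosophila, Enhydra, Felis, Gallus, Gasterosteus, Melursus, Nomascus, Panthera, Pinus, Salmonella, Schizosaccharomyces, Tsuga.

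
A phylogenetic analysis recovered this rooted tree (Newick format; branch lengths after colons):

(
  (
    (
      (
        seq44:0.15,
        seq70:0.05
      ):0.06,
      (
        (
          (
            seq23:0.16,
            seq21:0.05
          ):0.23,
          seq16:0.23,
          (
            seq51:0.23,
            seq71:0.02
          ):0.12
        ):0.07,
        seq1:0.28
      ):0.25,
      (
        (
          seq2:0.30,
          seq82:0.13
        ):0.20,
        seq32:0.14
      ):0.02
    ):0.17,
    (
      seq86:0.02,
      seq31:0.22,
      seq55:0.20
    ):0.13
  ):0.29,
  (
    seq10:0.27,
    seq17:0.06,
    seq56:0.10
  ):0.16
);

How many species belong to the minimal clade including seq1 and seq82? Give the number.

The MRCA of seq1 and seq82 is the node subtending ((seq44,seq70),(((seq23,seq21),seq16,(seq51,seq71)),seq1),((seq2,seq82),seq32)).
That clade contains 11 terminal taxa: seq1, seq16, seq2, seq21, seq23, seq32, seq44, seq51, seq70, seq71, seq82.

11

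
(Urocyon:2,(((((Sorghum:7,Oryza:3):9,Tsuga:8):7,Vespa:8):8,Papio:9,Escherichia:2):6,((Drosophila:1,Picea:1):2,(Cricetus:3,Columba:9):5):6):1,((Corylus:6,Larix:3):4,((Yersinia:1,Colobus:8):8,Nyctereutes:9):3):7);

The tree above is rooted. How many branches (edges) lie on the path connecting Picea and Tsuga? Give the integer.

7

The MRCA of Picea and Tsuga is the node subtending (((((Sorghum,Oryza),Tsuga),Vespa),Papio,Escherichia),((Drosophila,Picea),(Cricetus,Columba))).
From Picea up to that node: 3 branches. From Tsuga up to the same node: 4 branches. Total: 3 + 4 = 7.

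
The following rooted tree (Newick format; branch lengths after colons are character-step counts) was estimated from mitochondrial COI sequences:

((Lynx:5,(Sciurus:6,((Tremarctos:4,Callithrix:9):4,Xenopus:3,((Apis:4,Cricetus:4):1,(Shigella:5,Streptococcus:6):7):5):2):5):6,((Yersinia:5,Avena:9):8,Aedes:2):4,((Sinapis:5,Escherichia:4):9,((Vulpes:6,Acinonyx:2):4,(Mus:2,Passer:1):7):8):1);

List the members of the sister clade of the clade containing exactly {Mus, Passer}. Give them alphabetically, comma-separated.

The clade containing exactly {Mus, Passer} attaches to the tree at the node subtending ((Vulpes,Acinonyx),(Mus,Passer)).
The other lineage descending from that same node — the sister group — is (Vulpes,Acinonyx); its 2 tips in alphabetical order are the answer.

Acinonyx, Vulpes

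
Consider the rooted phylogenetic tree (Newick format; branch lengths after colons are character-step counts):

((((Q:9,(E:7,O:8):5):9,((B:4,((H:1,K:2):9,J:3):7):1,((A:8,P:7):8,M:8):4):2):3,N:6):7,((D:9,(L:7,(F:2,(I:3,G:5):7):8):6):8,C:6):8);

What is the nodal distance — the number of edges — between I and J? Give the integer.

12

The MRCA of I and J is the root of the tree.
From I up to that node: 6 branches. From J up to the same node: 6 branches. Total: 6 + 6 = 12.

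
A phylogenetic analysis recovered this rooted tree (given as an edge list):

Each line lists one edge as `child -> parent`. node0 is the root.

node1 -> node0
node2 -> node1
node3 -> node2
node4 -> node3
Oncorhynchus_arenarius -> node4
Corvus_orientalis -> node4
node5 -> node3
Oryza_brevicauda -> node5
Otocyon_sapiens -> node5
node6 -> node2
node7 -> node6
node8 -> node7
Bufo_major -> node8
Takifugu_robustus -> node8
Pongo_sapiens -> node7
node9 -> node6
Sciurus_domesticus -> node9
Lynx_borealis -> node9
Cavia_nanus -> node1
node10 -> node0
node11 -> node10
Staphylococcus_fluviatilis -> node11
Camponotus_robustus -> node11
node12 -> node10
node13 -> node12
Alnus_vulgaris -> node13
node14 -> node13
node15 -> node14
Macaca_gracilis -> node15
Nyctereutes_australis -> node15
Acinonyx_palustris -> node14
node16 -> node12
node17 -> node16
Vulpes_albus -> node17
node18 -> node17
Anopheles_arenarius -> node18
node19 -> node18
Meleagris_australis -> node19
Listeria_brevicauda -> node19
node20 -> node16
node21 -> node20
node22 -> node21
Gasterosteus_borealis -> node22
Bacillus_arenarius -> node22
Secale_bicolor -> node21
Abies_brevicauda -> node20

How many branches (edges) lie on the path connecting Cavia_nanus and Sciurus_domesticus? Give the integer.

The MRCA of Cavia_nanus and Sciurus_domesticus is the node subtending ((((Oncorhynchus_arenarius,Corvus_orientalis),(Oryza_brevicauda,Otocyon_sapiens)),(((Bufo_major,Takifugu_robustus),Pongo_sapiens),(Sciurus_domesticus,Lynx_borealis))),Cavia_nanus).
From Cavia_nanus up to that node: 1 branch. From Sciurus_domesticus up to the same node: 4 branches. Total: 1 + 4 = 5.

5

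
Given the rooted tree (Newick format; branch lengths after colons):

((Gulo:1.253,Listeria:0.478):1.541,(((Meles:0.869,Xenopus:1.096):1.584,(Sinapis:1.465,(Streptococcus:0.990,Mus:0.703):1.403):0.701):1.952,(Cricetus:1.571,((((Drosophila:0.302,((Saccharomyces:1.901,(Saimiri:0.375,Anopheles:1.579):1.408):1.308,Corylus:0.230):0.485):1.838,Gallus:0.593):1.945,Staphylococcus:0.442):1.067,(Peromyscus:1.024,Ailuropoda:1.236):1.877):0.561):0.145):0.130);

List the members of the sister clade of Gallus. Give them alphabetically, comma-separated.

Anopheles, Corylus, Drosophila, Saccharomyces, Saimiri

Gallus attaches to the tree at the node subtending ((Drosophila,((Saccharomyces,(Saimiri,Anopheles)),Corylus)),Gallus).
The other lineage descending from that same node — the sister group — is (Drosophila,((Saccharomyces,(Saimiri,Anopheles)),Corylus)); its 5 tips in alphabetical order are the answer.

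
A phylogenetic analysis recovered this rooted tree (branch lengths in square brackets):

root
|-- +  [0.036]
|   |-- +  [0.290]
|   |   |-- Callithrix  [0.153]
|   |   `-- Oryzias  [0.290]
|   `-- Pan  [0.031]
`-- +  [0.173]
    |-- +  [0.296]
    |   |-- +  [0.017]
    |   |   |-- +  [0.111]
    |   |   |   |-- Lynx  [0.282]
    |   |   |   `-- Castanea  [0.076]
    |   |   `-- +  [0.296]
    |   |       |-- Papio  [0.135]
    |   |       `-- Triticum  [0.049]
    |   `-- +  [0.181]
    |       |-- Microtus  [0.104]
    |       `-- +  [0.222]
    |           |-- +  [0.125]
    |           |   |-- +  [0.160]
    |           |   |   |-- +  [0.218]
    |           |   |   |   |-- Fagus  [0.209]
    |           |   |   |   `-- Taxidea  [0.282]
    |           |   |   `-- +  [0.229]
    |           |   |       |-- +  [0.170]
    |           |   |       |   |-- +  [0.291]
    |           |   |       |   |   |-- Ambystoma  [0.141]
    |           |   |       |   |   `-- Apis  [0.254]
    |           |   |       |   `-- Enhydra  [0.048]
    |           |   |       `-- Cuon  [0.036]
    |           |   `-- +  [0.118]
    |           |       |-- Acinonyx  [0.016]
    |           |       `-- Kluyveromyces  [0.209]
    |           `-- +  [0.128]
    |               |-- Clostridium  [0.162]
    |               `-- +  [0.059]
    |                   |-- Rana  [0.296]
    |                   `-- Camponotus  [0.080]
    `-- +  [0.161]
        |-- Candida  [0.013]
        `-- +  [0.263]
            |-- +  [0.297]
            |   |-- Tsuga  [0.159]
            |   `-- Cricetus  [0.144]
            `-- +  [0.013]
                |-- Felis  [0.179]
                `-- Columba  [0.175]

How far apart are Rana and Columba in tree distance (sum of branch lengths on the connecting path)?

The path runs Rana → … → MRCA → … → Columba; the MRCA is the node subtending ((((Lynx,Castanea),(Papio,Triticum)),(Microtus,((((Fagus,Taxidea),(((Ambystoma,Apis),Enhydra),Cuon)),(Acinonyx,Kluyveromyces)),(Clostridium,(Rana,Camponotus))))),(Candida,((Tsuga,Cricetus),(Felis,Columba)))).
Branch lengths along that path: 0.296 + 0.059 + 0.128 + 0.222 + 0.181 + 0.296 + 0.161 + 0.263 + 0.013 + 0.175 = 1.794.

1.794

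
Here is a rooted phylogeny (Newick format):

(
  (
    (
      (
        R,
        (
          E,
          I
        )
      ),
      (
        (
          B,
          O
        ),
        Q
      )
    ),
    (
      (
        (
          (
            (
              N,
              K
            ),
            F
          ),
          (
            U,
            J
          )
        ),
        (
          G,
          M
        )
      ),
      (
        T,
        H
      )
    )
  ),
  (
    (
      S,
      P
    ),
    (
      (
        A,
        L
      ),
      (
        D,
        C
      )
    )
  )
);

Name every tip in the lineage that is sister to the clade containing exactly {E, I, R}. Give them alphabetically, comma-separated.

B, O, Q

The clade containing exactly {E, I, R} attaches to the tree at the node subtending ((R,(E,I)),((B,O),Q)).
The other lineage descending from that same node — the sister group — is ((B,O),Q); its 3 tips in alphabetical order are the answer.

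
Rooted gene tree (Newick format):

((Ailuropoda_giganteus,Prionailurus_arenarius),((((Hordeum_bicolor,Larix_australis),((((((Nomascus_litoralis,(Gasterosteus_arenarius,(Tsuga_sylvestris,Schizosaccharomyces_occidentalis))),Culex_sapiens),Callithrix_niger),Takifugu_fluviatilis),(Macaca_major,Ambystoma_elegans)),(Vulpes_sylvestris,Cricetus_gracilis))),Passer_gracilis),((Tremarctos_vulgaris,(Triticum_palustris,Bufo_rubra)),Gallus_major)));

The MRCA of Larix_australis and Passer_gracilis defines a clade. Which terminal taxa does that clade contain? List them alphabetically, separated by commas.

Ambystoma_elegans, Callithrix_niger, Cricetus_gracilis, Culex_sapiens, Gasterosteus_arenarius, Hordeum_bicolor, Larix_australis, Macaca_major, Nomascus_litoralis, Passer_gracilis, Schizosaccharomyces_occidentalis, Takifugu_fluviatilis, Tsuga_sylvestris, Vulpes_sylvestris

Tracing Larix_australis: it sits inside (Hordeum_bicolor,Larix_australis).
Tracing Passer_gracilis: it sits inside (((Hordeum_bicolor,Larix_australis),((((((Nomascus_litoralis,(Gasterosteus_arenarius,(Tsuga_sylvestris,Schizosaccharomyces_occidentalis))),Culex_sapiens),Callithrix_niger),Takifugu_fluviatilis),(Macaca_major,Ambystoma_elegans)),(Vulpes_sylvestris,Cricetus_gracilis))),Passer_gracilis).
The smallest clade enclosing both is (((Hordeum_bicolor,Larix_australis),((((((Nomascus_litoralis,(Gasterosteus_arenarius,(Tsuga_sylvestris,Schizosaccharomyces_occidentalis))),Culex_sapiens),Callithrix_niger),Takifugu_fluviatilis),(Macaca_major,Ambystoma_elegans)),(Vulpes_sylvestris,Cricetus_gracilis))),Passer_gracilis); the answer is its 14 terminal taxa in alphabetical order.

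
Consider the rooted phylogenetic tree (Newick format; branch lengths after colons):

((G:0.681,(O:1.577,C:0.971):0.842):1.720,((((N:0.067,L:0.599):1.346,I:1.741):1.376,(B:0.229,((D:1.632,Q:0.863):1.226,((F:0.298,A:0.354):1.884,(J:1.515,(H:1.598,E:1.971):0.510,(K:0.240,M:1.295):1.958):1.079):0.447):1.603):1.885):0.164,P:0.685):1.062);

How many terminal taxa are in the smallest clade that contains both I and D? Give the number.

13

The MRCA of I and D is the node subtending (((N,L),I),(B,((D,Q),((F,A),(J,(H,E),(K,M)))))).
That clade contains 13 terminal taxa: A, B, D, E, F, H, I, J, K, L, M, N, Q.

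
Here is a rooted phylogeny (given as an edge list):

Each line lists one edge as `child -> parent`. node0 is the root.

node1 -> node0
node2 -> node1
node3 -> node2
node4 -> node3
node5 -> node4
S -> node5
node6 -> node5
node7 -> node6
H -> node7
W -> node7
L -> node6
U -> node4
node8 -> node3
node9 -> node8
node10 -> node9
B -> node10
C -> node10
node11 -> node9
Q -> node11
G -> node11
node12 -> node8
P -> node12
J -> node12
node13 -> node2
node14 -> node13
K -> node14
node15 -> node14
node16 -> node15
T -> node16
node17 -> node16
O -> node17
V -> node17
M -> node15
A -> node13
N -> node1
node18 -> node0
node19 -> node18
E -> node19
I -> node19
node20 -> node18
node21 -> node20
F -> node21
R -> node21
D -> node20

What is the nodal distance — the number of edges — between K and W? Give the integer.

9

The MRCA of K and W is the node subtending ((((S,((H,W),L)),U),(((B,C),(Q,G)),(P,J))),((K,((T,(O,V)),M)),A)).
From K up to that node: 3 branches. From W up to the same node: 6 branches. Total: 3 + 6 = 9.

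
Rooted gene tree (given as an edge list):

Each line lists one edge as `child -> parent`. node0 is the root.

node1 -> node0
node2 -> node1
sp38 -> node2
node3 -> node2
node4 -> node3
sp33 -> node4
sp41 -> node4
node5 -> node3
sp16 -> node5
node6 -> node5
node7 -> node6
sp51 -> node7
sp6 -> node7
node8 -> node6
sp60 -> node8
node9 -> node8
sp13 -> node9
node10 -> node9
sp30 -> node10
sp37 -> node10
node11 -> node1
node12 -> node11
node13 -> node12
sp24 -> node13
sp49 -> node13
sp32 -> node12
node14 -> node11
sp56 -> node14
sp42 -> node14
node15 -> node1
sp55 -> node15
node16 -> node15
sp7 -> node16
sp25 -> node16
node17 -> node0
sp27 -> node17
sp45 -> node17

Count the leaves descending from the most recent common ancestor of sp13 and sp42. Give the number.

18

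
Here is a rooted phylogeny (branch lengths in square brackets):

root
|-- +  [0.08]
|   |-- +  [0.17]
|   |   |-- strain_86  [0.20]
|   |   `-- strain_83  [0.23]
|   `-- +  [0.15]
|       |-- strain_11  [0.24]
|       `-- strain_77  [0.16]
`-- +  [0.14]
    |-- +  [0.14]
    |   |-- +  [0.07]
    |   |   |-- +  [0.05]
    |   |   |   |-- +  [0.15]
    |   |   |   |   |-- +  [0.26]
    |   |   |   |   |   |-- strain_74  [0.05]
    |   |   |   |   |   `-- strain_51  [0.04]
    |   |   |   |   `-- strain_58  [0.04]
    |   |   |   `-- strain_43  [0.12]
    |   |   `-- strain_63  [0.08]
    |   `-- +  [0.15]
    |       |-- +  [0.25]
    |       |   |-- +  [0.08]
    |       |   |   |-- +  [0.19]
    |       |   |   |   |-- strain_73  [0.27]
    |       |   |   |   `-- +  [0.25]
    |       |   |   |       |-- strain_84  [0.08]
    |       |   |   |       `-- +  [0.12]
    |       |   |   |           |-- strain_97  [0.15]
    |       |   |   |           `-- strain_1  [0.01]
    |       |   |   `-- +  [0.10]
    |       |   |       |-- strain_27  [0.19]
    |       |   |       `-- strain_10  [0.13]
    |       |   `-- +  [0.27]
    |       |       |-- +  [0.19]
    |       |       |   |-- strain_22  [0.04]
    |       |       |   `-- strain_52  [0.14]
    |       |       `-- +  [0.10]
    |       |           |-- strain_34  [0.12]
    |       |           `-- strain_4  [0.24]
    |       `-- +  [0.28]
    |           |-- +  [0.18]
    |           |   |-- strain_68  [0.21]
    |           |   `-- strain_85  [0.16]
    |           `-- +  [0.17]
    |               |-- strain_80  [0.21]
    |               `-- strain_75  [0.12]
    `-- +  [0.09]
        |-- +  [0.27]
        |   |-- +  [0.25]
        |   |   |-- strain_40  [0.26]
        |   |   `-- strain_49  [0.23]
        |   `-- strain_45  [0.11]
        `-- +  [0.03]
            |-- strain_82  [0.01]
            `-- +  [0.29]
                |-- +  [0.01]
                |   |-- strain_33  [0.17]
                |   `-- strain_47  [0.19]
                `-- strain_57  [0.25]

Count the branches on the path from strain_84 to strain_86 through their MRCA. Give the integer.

The MRCA of strain_84 and strain_86 is the root of the tree.
From strain_84 up to that node: 8 branches. From strain_86 up to the same node: 3 branches. Total: 8 + 3 = 11.

11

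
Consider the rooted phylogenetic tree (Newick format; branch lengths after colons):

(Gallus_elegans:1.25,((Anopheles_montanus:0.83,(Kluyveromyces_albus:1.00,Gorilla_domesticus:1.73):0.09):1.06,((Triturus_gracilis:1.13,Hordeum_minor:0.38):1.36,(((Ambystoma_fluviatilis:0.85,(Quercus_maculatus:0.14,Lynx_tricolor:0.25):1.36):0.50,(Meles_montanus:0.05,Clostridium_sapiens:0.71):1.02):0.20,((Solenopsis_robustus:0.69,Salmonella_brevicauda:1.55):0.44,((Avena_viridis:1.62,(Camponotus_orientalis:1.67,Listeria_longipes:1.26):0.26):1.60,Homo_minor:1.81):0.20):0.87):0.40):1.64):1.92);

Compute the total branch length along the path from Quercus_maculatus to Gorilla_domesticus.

7.12

The path runs Quercus_maculatus → … → MRCA → … → Gorilla_domesticus; the MRCA is the node subtending ((Anopheles_montanus,(Kluyveromyces_albus,Gorilla_domesticus)),((Triturus_gracilis,Hordeum_minor),(((Ambystoma_fluviatilis,(Quercus_maculatus,Lynx_tricolor)),(Meles_montanus,Clostridium_sapiens)),((Solenopsis_robustus,Salmonella_brevicauda),((Avena_viridis,(Camponotus_orientalis,Listeria_longipes)),Homo_minor))))).
Branch lengths along that path: 0.14 + 1.36 + 0.50 + 0.20 + 0.40 + 1.64 + 1.06 + 0.09 + 1.73 = 7.12.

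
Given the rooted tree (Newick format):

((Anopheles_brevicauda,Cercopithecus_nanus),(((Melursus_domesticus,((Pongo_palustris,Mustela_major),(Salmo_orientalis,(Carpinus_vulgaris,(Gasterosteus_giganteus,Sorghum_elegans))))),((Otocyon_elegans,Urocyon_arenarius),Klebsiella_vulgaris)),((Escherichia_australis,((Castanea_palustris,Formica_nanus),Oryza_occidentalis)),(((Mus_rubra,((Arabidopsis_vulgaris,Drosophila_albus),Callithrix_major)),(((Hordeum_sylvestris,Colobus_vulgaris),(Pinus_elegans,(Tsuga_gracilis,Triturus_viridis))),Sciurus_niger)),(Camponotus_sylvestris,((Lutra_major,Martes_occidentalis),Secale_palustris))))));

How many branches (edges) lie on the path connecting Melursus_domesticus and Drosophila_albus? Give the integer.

10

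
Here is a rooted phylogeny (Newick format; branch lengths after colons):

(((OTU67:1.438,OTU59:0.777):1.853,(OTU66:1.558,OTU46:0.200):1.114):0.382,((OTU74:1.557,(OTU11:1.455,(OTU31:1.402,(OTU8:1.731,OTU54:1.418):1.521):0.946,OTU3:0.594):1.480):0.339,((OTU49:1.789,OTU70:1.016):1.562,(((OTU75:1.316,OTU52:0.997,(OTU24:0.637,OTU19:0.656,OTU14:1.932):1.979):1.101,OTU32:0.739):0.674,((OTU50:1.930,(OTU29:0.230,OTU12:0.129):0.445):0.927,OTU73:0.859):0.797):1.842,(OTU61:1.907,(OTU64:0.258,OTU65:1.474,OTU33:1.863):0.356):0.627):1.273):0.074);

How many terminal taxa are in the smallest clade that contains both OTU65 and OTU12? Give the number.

16

The MRCA of OTU65 and OTU12 is the node subtending ((OTU49,OTU70),(((OTU75,OTU52,(OTU24,OTU19,OTU14)),OTU32),((OTU50,(OTU29,OTU12)),OTU73)),(OTU61,(OTU64,OTU65,OTU33))).
That clade contains 16 terminal taxa: OTU12, OTU14, OTU19, OTU24, OTU29, OTU32, OTU33, OTU49, OTU50, OTU52, OTU61, OTU64, OTU65, OTU70, OTU73, OTU75.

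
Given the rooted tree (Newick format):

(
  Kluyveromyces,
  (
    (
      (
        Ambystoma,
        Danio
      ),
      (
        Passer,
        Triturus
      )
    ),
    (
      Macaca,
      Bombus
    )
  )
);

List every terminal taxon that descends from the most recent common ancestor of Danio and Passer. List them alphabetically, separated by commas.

Ambystoma, Danio, Passer, Triturus

Tracing Danio: it sits inside (Ambystoma,Danio).
Tracing Passer: it sits inside (Passer,Triturus).
The smallest clade enclosing both is ((Ambystoma,Danio),(Passer,Triturus)); the answer is its 4 terminal taxa in alphabetical order.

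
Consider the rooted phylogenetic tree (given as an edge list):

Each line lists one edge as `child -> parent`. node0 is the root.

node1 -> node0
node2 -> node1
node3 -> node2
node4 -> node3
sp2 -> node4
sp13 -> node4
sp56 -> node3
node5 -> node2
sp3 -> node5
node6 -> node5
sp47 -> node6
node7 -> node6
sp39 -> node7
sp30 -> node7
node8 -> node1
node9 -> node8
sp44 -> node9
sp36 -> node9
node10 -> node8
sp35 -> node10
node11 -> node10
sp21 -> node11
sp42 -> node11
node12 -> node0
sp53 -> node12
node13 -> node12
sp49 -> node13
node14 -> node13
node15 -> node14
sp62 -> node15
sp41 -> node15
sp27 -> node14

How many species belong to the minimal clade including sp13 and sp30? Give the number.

The MRCA of sp13 and sp30 is the node subtending (((sp2,sp13),sp56),(sp3,(sp47,(sp39,sp30)))).
That clade contains 7 terminal taxa: sp13, sp2, sp3, sp30, sp39, sp47, sp56.

7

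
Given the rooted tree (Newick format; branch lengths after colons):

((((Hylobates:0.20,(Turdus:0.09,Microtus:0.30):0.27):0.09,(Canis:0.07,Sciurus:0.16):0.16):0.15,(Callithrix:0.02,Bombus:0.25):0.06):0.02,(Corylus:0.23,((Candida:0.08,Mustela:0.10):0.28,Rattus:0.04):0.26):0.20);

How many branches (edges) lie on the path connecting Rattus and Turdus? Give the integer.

8

The MRCA of Rattus and Turdus is the root of the tree.
From Rattus up to that node: 3 branches. From Turdus up to the same node: 5 branches. Total: 3 + 5 = 8.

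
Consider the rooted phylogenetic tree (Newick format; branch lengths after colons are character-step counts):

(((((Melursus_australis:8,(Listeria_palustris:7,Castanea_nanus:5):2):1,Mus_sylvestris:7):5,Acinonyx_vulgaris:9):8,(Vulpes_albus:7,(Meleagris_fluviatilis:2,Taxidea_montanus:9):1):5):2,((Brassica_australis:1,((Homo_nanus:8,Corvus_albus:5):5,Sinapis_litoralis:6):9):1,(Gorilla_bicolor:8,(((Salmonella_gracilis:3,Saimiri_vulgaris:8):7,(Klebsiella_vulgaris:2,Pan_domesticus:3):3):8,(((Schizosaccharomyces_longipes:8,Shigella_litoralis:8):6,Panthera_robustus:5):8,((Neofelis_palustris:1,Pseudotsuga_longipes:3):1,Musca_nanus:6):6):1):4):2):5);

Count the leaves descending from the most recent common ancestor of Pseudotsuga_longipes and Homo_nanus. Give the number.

15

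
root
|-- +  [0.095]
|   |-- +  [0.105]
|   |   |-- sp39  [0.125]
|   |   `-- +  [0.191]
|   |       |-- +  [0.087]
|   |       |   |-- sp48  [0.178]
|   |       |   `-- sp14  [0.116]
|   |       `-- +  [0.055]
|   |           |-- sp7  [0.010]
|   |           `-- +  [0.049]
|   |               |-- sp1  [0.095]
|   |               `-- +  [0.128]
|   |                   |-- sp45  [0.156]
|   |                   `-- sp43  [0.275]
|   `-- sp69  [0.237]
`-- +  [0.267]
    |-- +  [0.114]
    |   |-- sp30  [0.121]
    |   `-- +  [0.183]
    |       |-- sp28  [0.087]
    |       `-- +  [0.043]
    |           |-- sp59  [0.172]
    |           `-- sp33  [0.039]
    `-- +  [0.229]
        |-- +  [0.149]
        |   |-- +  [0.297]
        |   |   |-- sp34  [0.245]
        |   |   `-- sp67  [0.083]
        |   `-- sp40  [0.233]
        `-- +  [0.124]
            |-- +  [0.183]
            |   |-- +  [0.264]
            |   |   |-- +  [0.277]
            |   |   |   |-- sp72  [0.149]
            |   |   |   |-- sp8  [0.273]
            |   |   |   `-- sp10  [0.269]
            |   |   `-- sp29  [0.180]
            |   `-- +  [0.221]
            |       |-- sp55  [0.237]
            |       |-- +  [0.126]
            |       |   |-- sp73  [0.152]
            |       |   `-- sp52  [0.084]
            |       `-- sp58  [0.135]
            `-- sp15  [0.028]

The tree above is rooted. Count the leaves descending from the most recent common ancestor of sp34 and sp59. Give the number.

The MRCA of sp34 and sp59 is the node subtending ((sp30,(sp28,(sp59,sp33))),(((sp34,sp67),sp40),((((sp72,sp8,sp10),sp29),(sp55,(sp73,sp52),sp58)),sp15))).
That clade contains 16 terminal taxa: sp10, sp15, sp28, sp29, sp30, sp33, sp34, sp40, sp52, sp55, sp58, sp59, sp67, sp72, sp73, sp8.

16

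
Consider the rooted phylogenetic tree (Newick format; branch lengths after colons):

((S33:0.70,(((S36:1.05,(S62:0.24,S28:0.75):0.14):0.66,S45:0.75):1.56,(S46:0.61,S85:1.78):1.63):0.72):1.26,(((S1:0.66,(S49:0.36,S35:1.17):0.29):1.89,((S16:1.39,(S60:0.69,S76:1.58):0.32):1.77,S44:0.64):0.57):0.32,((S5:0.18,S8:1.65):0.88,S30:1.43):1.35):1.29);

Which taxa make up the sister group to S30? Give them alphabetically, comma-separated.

S5, S8

S30 attaches to the tree at the node subtending ((S5,S8),S30).
The other lineage descending from that same node — the sister group — is (S5,S8); its 2 tips in alphabetical order are the answer.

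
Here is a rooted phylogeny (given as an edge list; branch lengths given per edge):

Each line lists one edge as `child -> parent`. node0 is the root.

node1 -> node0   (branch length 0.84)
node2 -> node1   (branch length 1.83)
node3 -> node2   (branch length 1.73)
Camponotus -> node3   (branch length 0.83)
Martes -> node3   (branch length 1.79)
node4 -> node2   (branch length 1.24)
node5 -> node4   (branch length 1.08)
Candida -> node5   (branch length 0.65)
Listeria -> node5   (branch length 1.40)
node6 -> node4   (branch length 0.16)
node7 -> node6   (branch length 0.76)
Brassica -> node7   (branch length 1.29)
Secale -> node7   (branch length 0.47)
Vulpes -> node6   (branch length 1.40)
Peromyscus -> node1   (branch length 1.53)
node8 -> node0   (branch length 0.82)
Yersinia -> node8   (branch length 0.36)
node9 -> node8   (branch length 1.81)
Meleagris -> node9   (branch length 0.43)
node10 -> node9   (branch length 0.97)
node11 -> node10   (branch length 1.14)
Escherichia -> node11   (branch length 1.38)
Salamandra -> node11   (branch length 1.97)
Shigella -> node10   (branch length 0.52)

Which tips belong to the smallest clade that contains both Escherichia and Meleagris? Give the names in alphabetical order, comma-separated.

Tracing Escherichia: it sits inside (Escherichia,Salamandra).
Tracing Meleagris: it sits inside (Meleagris,((Escherichia,Salamandra),Shigella)).
The smallest clade enclosing both is (Meleagris,((Escherichia,Salamandra),Shigella)); the answer is its 4 terminal taxa in alphabetical order.

Escherichia, Meleagris, Salamandra, Shigella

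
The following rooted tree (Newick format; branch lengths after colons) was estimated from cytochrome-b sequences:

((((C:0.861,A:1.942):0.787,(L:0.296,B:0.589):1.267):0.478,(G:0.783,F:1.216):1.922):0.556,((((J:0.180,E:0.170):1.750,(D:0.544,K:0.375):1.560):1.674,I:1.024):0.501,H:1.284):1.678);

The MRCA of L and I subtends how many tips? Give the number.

The MRCA of L and I is the root, so the clade is the entire tree.
That clade contains 12 terminal taxa: A, B, C, D, E, F, G, H, I, J, K, L.

12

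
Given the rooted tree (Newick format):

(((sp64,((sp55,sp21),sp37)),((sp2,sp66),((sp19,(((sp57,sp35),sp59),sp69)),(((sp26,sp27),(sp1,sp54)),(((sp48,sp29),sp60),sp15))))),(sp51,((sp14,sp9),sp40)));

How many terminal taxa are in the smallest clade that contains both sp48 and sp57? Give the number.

13

The MRCA of sp48 and sp57 is the node subtending ((sp19,(((sp57,sp35),sp59),sp69)),(((sp26,sp27),(sp1,sp54)),(((sp48,sp29),sp60),sp15))).
That clade contains 13 terminal taxa: sp1, sp15, sp19, sp26, sp27, sp29, sp35, sp48, sp54, sp57, sp59, sp60, sp69.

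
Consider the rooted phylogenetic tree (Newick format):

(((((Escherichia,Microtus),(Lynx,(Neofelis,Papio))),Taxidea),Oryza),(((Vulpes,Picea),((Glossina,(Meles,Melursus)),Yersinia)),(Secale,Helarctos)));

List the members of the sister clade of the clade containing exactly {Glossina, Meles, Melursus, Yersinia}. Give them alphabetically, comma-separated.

The clade containing exactly {Glossina, Meles, Melursus, Yersinia} attaches to the tree at the node subtending ((Vulpes,Picea),((Glossina,(Meles,Melursus)),Yersinia)).
The other lineage descending from that same node — the sister group — is (Vulpes,Picea); its 2 tips in alphabetical order are the answer.

Picea, Vulpes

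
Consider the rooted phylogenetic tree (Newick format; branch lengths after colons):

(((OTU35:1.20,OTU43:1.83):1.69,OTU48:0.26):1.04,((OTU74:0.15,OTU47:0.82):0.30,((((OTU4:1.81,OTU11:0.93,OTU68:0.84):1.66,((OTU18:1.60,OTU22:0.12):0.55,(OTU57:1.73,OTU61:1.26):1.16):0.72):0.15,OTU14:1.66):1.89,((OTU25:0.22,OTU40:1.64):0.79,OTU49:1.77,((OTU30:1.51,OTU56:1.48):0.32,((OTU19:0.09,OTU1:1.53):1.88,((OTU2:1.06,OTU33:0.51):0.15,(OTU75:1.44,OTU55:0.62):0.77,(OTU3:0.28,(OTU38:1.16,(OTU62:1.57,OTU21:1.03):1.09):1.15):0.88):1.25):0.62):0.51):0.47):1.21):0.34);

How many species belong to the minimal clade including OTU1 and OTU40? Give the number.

15

The MRCA of OTU1 and OTU40 is the node subtending ((OTU25,OTU40),OTU49,((OTU30,OTU56),((OTU19,OTU1),((OTU2,OTU33),(OTU75,OTU55),(OTU3,(OTU38,(OTU62,OTU21))))))).
That clade contains 15 terminal taxa: OTU1, OTU19, OTU2, OTU21, OTU25, OTU3, OTU30, OTU33, OTU38, OTU40, OTU49, OTU55, OTU56, OTU62, OTU75.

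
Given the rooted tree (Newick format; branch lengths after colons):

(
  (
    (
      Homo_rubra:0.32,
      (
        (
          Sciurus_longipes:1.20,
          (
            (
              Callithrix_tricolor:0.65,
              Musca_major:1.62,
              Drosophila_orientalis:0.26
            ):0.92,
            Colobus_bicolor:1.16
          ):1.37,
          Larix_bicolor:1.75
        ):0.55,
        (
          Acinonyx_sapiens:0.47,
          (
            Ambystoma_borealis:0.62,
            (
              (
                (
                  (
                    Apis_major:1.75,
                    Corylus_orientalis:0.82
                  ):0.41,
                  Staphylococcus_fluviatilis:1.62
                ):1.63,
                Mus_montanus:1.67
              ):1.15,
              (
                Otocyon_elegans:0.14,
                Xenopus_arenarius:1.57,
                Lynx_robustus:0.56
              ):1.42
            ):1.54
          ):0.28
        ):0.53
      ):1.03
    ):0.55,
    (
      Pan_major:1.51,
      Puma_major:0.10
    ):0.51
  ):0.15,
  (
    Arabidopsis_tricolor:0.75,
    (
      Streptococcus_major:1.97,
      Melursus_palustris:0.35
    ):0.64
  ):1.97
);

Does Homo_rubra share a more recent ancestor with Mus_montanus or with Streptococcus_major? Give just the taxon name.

The MRCA of Homo_rubra and Mus_montanus subtends (Homo_rubra,((Sciurus_longipes,((Callithrix_tricolor,Musca_major,Drosophila_orientalis),Colobus_bicolor),Larix_bicolor),(Acinonyx_sapiens,(Ambystoma_borealis,((((Apis_major,Corylus_orientalis),Staphylococcus_fluviatilis),Mus_montanus),(Otocyon_elegans,Xenopus_arenarius,Lynx_robustus)))))) (16 taxa).
The MRCA of Homo_rubra and Streptococcus_major is the root, subtending the entire tree (21 taxa).
The first is nested inside the second, so Homo_rubra shares a more recent common ancestor with Mus_montanus.

Mus_montanus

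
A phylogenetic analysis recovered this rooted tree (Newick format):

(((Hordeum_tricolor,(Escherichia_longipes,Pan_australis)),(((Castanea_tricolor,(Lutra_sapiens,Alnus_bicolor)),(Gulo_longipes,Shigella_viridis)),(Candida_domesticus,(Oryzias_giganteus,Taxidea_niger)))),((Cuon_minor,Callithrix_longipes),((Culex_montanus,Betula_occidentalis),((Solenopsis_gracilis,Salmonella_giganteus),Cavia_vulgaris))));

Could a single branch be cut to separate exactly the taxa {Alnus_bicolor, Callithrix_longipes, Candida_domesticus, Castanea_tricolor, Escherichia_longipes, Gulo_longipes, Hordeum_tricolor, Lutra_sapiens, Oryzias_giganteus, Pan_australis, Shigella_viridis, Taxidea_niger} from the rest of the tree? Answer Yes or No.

No

The MRCA of the listed taxa is the root, so the smallest clade containing them is the whole tree.
That clade also contains Betula_occidentalis, Cavia_vulgaris, Culex_montanus, Cuon_minor, Salmonella_giganteus, Solenopsis_gracilis, which are not in the proposed group, so the group is not monophyletic.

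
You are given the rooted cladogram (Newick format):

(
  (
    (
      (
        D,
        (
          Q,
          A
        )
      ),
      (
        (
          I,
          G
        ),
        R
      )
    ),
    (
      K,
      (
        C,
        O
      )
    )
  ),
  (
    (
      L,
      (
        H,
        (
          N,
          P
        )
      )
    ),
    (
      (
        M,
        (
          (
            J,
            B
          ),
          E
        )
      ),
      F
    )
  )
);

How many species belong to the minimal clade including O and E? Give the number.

18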